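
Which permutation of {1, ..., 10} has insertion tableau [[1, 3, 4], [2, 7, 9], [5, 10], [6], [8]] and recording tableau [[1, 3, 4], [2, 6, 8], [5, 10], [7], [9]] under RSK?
Reverse the RSK construction: for i from n down to 1, find the cell of Q containing i, remove the entry at that cell from P, and reverse-bump it up through P; the value ejected from row 1 is w(i).

Step i=10: Q has 10 at row 3, column 2; remove 10 from row 3 of P and reverse-bump: 10 enters row 2 and ejects 9; 9 enters row 1 and ejects 4. So w(10) = 4. P is now [[1, 3, 9], [2, 7, 10], [5], [6], [8]].
Step i=9: Q has 9 at row 5, column 1; remove 8 from row 5 of P and reverse-bump: 8 enters row 4 and ejects 6; 6 enters row 3 and ejects 5; 5 enters row 2 and ejects 2; 2 enters row 1 and ejects 1. So w(9) = 1. P is now [[2, 3, 9], [5, 7, 10], [6], [8]].
Step i=8: Q has 8 at row 2, column 3; remove 10 from row 2 of P and reverse-bump: 10 enters row 1 and ejects 9. So w(8) = 9. P is now [[2, 3, 10], [5, 7], [6], [8]].
Step i=7: Q has 7 at row 4, column 1; remove 8 from row 4 of P and reverse-bump: 8 enters row 3 and ejects 6; 6 enters row 2 and ejects 5; 5 enters row 1 and ejects 3. So w(7) = 3. P is now [[2, 5, 10], [6, 7], [8]].
Step i=6: Q has 6 at row 2, column 2; remove 7 from row 2 of P and reverse-bump: 7 enters row 1 and ejects 5. So w(6) = 5. P is now [[2, 7, 10], [6], [8]].
Step i=5: Q has 5 at row 3, column 1; remove 8 from row 3 of P and reverse-bump: 8 enters row 2 and ejects 6; 6 enters row 1 and ejects 2. So w(5) = 2. P is now [[6, 7, 10], [8]].
Step i=4: Q has 4 at row 1, column 3; remove that cell from P, ejecting 10. So w(4) = 10. P is now [[6, 7], [8]].
Step i=3: Q has 3 at row 1, column 2; remove that cell from P, ejecting 7. So w(3) = 7. P is now [[6], [8]].
Step i=2: Q has 2 at row 2, column 1; remove 8 from row 2 of P and reverse-bump: 8 enters row 1 and ejects 6. So w(2) = 6. P is now [[8]].
Step i=1: Q has 1 at row 1, column 1; remove that cell from P, ejecting 8. So w(1) = 8. P is now [].

So w = 8 6 7 10 2 5 3 9 1 4.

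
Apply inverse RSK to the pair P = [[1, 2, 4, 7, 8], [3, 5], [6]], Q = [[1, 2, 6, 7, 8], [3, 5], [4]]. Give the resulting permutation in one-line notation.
Reverse the RSK construction: for i from n down to 1, find the cell of Q containing i, remove the entry at that cell from P, and reverse-bump it up through P; the value ejected from row 1 is w(i).

Step i=8: Q has 8 at row 1, column 5; remove that cell from P, ejecting 8. So w(8) = 8. P is now [[1, 2, 4, 7], [3, 5], [6]].
Step i=7: Q has 7 at row 1, column 4; remove that cell from P, ejecting 7. So w(7) = 7. P is now [[1, 2, 4], [3, 5], [6]].
Step i=6: Q has 6 at row 1, column 3; remove that cell from P, ejecting 4. So w(6) = 4. P is now [[1, 2], [3, 5], [6]].
Step i=5: Q has 5 at row 2, column 2; remove 5 from row 2 of P and reverse-bump: 5 enters row 1 and ejects 2. So w(5) = 2. P is now [[1, 5], [3], [6]].
Step i=4: Q has 4 at row 3, column 1; remove 6 from row 3 of P and reverse-bump: 6 enters row 2 and ejects 3; 3 enters row 1 and ejects 1. So w(4) = 1. P is now [[3, 5], [6]].
Step i=3: Q has 3 at row 2, column 1; remove 6 from row 2 of P and reverse-bump: 6 enters row 1 and ejects 5. So w(3) = 5. P is now [[3, 6]].
Step i=2: Q has 2 at row 1, column 2; remove that cell from P, ejecting 6. So w(2) = 6. P is now [[3]].
Step i=1: Q has 1 at row 1, column 1; remove that cell from P, ejecting 3. So w(1) = 3. P is now [].

So w = 3 6 5 1 2 4 7 8.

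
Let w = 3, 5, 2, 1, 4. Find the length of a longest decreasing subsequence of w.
3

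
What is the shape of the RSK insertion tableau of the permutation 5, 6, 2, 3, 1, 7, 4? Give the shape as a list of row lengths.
Row-insert each entry into an empty tableau.

After inserting 5: P = [[5]].
After inserting 6: P = [[5, 6]].
After inserting 2: P = [[2, 6], [5]].
After inserting 3: P = [[2, 3], [5, 6]].
After inserting 1: P = [[1, 3], [2, 6], [5]].
After inserting 7: P = [[1, 3, 7], [2, 6], [5]].
After inserting 4: P = [[1, 3, 4], [2, 6, 7], [5]].

The final insertion tableau P = [[1, 3, 4], [2, 6, 7], [5]] has shape [3, 3, 1].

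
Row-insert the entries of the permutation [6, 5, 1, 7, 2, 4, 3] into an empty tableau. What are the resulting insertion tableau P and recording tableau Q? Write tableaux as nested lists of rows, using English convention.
P = [[1, 2, 3], [4, 7], [5], [6]], Q = [[1, 4, 6], [2, 5], [3], [7]]

Insert each entry of the permutation into P by Schensted row insertion, recording in Q the position of each new cell.

Insert 6: appended to row 1. P = [[6]], Q = [[1]].
Insert 5: 5 bumps 6 from row 1; 6 starts row 2. P = [[5], [6]], Q = [[1], [2]].
Insert 1: 1 bumps 5 from row 1; 5 bumps 6 from row 2; 6 starts row 3. P = [[1], [5], [6]], Q = [[1], [2], [3]].
Insert 7: appended to row 1. P = [[1, 7], [5], [6]], Q = [[1, 4], [2], [3]].
Insert 2: 2 bumps 7 from row 1; 7 appends to row 2. P = [[1, 2], [5, 7], [6]], Q = [[1, 4], [2, 5], [3]].
Insert 4: appended to row 1. P = [[1, 2, 4], [5, 7], [6]], Q = [[1, 4, 6], [2, 5], [3]].
Insert 3: 3 bumps 4 from row 1; 4 bumps 5 from row 2; 5 bumps 6 from row 3; 6 starts row 4. P = [[1, 2, 3], [4, 7], [5], [6]], Q = [[1, 4, 6], [2, 5], [3], [7]].

So P = [[1, 2, 3], [4, 7], [5], [6]], Q = [[1, 4, 6], [2, 5], [3], [7]].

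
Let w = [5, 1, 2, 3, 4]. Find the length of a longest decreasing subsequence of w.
2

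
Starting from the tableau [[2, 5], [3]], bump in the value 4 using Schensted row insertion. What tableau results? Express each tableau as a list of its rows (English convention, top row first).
In row 1, 4 replaces 5 (the leftmost entry greater than 4); 5 is bumped to row 2. 5 is appended to row 2. The new tableau is [[2, 4], [3, 5]].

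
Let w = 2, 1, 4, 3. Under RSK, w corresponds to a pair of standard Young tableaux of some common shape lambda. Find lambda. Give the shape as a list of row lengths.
[2, 2]

Row-insert each entry into an empty tableau.

After inserting 2: P = [[2]].
After inserting 1: P = [[1], [2]].
After inserting 4: P = [[1, 4], [2]].
After inserting 3: P = [[1, 3], [2, 4]].

The final insertion tableau P = [[1, 3], [2, 4]] has shape [2, 2].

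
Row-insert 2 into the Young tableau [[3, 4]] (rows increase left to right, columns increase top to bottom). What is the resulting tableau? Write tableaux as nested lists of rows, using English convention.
In row 1, 2 replaces 3 (the leftmost entry greater than 2); 3 is bumped to row 2. 3 starts a new row 2. The new tableau is [[2, 4], [3]].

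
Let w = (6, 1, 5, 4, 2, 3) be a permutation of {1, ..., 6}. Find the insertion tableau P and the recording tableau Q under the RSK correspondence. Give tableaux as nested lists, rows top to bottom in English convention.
P = [[1, 2, 3], [4], [5], [6]], Q = [[1, 3, 6], [2], [4], [5]]

Insert each entry of the permutation into P by Schensted row insertion, recording in Q the position of each new cell.

After inserting 6: P = [[6]].
After inserting 1: P = [[1], [6]].
After inserting 5: P = [[1, 5], [6]].
After inserting 4: P = [[1, 4], [5], [6]].
After inserting 2: P = [[1, 2], [4], [5], [6]].
After inserting 3: P = [[1, 2, 3], [4], [5], [6]].

So P = [[1, 2, 3], [4], [5], [6]], Q = [[1, 3, 6], [2], [4], [5]].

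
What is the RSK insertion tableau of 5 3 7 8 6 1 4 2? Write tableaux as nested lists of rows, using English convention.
Insert 5: appended to row 1. P = [[5]].
Insert 3: 3 bumps 5 from row 1; 5 starts row 2. P = [[3], [5]].
Insert 7: appended to row 1. P = [[3, 7], [5]].
Insert 8: appended to row 1. P = [[3, 7, 8], [5]].
Insert 6: 6 bumps 7 from row 1; 7 appends to row 2. P = [[3, 6, 8], [5, 7]].
Insert 1: 1 bumps 3 from row 1; 3 bumps 5 from row 2; 5 starts row 3. P = [[1, 6, 8], [3, 7], [5]].
Insert 4: 4 bumps 6 from row 1; 6 bumps 7 from row 2; 7 appends to row 3. P = [[1, 4, 8], [3, 6], [5, 7]].
Insert 2: 2 bumps 4 from row 1; 4 bumps 6 from row 2; 6 bumps 7 from row 3; 7 starts row 4. P = [[1, 2, 8], [3, 4], [5, 6], [7]].

So P = [[1, 2, 8], [3, 4], [5, 6], [7]].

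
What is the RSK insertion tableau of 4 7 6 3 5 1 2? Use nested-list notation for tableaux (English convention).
After inserting 4: P = [[4]].
After inserting 7: P = [[4, 7]].
After inserting 6: P = [[4, 6], [7]].
After inserting 3: P = [[3, 6], [4], [7]].
After inserting 5: P = [[3, 5], [4, 6], [7]].
After inserting 1: P = [[1, 5], [3, 6], [4], [7]].
After inserting 2: P = [[1, 2], [3, 5], [4, 6], [7]].

So P = [[1, 2], [3, 5], [4, 6], [7]].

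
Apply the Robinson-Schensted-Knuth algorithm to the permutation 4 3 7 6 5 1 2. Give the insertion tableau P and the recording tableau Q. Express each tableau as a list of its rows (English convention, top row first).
P = [[1, 2], [3, 5], [4, 6], [7]], Q = [[1, 3], [2, 4], [5, 7], [6]]

Insert each entry of the permutation into P by Schensted row insertion, recording in Q the position of each new cell.

Insert 4: appended to row 1. P = [[4]], Q = [[1]].
Insert 3: 3 bumps 4 from row 1; 4 starts row 2. P = [[3], [4]], Q = [[1], [2]].
Insert 7: appended to row 1. P = [[3, 7], [4]], Q = [[1, 3], [2]].
Insert 6: 6 bumps 7 from row 1; 7 appends to row 2. P = [[3, 6], [4, 7]], Q = [[1, 3], [2, 4]].
Insert 5: 5 bumps 6 from row 1; 6 bumps 7 from row 2; 7 starts row 3. P = [[3, 5], [4, 6], [7]], Q = [[1, 3], [2, 4], [5]].
Insert 1: 1 bumps 3 from row 1; 3 bumps 4 from row 2; 4 bumps 7 from row 3; 7 starts row 4. P = [[1, 5], [3, 6], [4], [7]], Q = [[1, 3], [2, 4], [5], [6]].
Insert 2: 2 bumps 5 from row 1; 5 bumps 6 from row 2; 6 appends to row 3. P = [[1, 2], [3, 5], [4, 6], [7]], Q = [[1, 3], [2, 4], [5, 7], [6]].

So P = [[1, 2], [3, 5], [4, 6], [7]], Q = [[1, 3], [2, 4], [5, 7], [6]].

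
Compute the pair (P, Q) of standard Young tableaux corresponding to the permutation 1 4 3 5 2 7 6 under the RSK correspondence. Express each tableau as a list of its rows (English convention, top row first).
Insert each entry of the permutation into P by Schensted row insertion, recording in Q the position of each new cell.

After inserting 1: P = [[1]].
After inserting 4: P = [[1, 4]].
After inserting 3: P = [[1, 3], [4]].
After inserting 5: P = [[1, 3, 5], [4]].
After inserting 2: P = [[1, 2, 5], [3], [4]].
After inserting 7: P = [[1, 2, 5, 7], [3], [4]].
After inserting 6: P = [[1, 2, 5, 6], [3, 7], [4]].

So P = [[1, 2, 5, 6], [3, 7], [4]], Q = [[1, 2, 4, 6], [3, 7], [5]].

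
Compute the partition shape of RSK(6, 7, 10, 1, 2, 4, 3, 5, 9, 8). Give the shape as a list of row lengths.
[5, 3, 2]

Row-insert each entry into an empty tableau.

After inserting 6: P = [[6]].
After inserting 7: P = [[6, 7]].
After inserting 10: P = [[6, 7, 10]].
After inserting 1: P = [[1, 7, 10], [6]].
After inserting 2: P = [[1, 2, 10], [6, 7]].
After inserting 4: P = [[1, 2, 4], [6, 7, 10]].
After inserting 3: P = [[1, 2, 3], [4, 7, 10], [6]].
After inserting 5: P = [[1, 2, 3, 5], [4, 7, 10], [6]].
After inserting 9: P = [[1, 2, 3, 5, 9], [4, 7, 10], [6]].
After inserting 8: P = [[1, 2, 3, 5, 8], [4, 7, 9], [6, 10]].

The final insertion tableau P = [[1, 2, 3, 5, 8], [4, 7, 9], [6, 10]] has shape [5, 3, 2].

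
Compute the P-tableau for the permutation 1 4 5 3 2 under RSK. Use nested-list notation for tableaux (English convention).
Insert 1: appended to row 1. P = [[1]].
Insert 4: appended to row 1. P = [[1, 4]].
Insert 5: appended to row 1. P = [[1, 4, 5]].
Insert 3: 3 bumps 4 from row 1; 4 starts row 2. P = [[1, 3, 5], [4]].
Insert 2: 2 bumps 3 from row 1; 3 bumps 4 from row 2; 4 starts row 3. P = [[1, 2, 5], [3], [4]].

So P = [[1, 2, 5], [3], [4]].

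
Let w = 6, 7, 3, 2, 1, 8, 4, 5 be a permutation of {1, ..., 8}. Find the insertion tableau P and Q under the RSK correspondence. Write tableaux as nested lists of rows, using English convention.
Insert each entry of the permutation into P by Schensted row insertion, recording in Q the position of each new cell.

Insert 6: appended to row 1. P = [[6]].
Insert 7: appended to row 1. P = [[6, 7]].
Insert 3: 3 bumps 6 from row 1; 6 starts row 2. P = [[3, 7], [6]].
Insert 2: 2 bumps 3 from row 1; 3 bumps 6 from row 2; 6 starts row 3. P = [[2, 7], [3], [6]].
Insert 1: 1 bumps 2 from row 1; 2 bumps 3 from row 2; 3 bumps 6 from row 3; 6 starts row 4. P = [[1, 7], [2], [3], [6]].
Insert 8: appended to row 1. P = [[1, 7, 8], [2], [3], [6]].
Insert 4: 4 bumps 7 from row 1; 7 appends to row 2. P = [[1, 4, 8], [2, 7], [3], [6]].
Insert 5: 5 bumps 8 from row 1; 8 appends to row 2. P = [[1, 4, 5], [2, 7, 8], [3], [6]].

So P = [[1, 4, 5], [2, 7, 8], [3], [6]], Q = [[1, 2, 6], [3, 7, 8], [4], [5]].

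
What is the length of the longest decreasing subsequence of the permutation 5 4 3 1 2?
4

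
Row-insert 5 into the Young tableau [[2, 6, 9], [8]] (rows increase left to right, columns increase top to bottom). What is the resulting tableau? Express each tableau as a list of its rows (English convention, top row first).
[[2, 5, 9], [6], [8]]

In row 1, 5 replaces 6 (the leftmost entry greater than 5); 6 is bumped to row 2. In row 2, 6 replaces 8 (the leftmost entry greater than 6); 8 is bumped to row 3. 8 starts a new row 3. The new tableau is [[2, 5, 9], [6], [8]].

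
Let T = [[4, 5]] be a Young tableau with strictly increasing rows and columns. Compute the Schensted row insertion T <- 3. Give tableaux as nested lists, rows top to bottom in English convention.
[[3, 5], [4]]

In row 1, 3 replaces 4 (the leftmost entry greater than 3); 4 is bumped to row 2. 4 starts a new row 2. The new tableau is [[3, 5], [4]].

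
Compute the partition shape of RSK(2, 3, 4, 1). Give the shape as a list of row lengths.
Row-insert each entry into an empty tableau.

After inserting 2: P = [[2]].
After inserting 3: P = [[2, 3]].
After inserting 4: P = [[2, 3, 4]].
After inserting 1: P = [[1, 3, 4], [2]].

The final insertion tableau P = [[1, 3, 4], [2]] has shape [3, 1].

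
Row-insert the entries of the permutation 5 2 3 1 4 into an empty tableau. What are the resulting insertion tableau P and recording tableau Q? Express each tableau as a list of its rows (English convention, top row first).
Insert each entry of the permutation into P by Schensted row insertion, recording in Q the position of each new cell.

After inserting 5: P = [[5]].
After inserting 2: P = [[2], [5]].
After inserting 3: P = [[2, 3], [5]].
After inserting 1: P = [[1, 3], [2], [5]].
After inserting 4: P = [[1, 3, 4], [2], [5]].

So P = [[1, 3, 4], [2], [5]], Q = [[1, 3, 5], [2], [4]].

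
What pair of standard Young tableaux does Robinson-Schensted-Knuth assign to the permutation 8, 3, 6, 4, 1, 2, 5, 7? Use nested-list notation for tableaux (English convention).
Insert each entry of the permutation into P by Schensted row insertion, recording in Q the position of each new cell.

Insert 8: appended to row 1. P = [[8]].
Insert 3: 3 bumps 8 from row 1; 8 starts row 2. P = [[3], [8]].
Insert 6: appended to row 1. P = [[3, 6], [8]].
Insert 4: 4 bumps 6 from row 1; 6 bumps 8 from row 2; 8 starts row 3. P = [[3, 4], [6], [8]].
Insert 1: 1 bumps 3 from row 1; 3 bumps 6 from row 2; 6 bumps 8 from row 3; 8 starts row 4. P = [[1, 4], [3], [6], [8]].
Insert 2: 2 bumps 4 from row 1; 4 appends to row 2. P = [[1, 2], [3, 4], [6], [8]].
Insert 5: appended to row 1. P = [[1, 2, 5], [3, 4], [6], [8]].
Insert 7: appended to row 1. P = [[1, 2, 5, 7], [3, 4], [6], [8]].

So P = [[1, 2, 5, 7], [3, 4], [6], [8]], Q = [[1, 3, 7, 8], [2, 6], [4], [5]].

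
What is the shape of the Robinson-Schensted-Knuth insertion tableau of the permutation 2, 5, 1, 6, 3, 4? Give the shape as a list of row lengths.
Row-insert each entry into an empty tableau.

After inserting 2: P = [[2]].
After inserting 5: P = [[2, 5]].
After inserting 1: P = [[1, 5], [2]].
After inserting 6: P = [[1, 5, 6], [2]].
After inserting 3: P = [[1, 3, 6], [2, 5]].
After inserting 4: P = [[1, 3, 4], [2, 5, 6]].

The final insertion tableau P = [[1, 3, 4], [2, 5, 6]] has shape [3, 3].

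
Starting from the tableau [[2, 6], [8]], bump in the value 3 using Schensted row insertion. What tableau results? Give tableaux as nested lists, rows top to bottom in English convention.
In row 1, 3 replaces 6 (the leftmost entry greater than 3); 6 is bumped to row 2. In row 2, 6 replaces 8 (the leftmost entry greater than 6); 8 is bumped to row 3. 8 starts a new row 3. The new tableau is [[2, 3], [6], [8]].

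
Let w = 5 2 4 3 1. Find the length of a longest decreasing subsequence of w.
4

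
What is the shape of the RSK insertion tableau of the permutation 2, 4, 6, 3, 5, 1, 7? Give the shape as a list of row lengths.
Row-insert each entry into an empty tableau.

After inserting 2: P = [[2]].
After inserting 4: P = [[2, 4]].
After inserting 6: P = [[2, 4, 6]].
After inserting 3: P = [[2, 3, 6], [4]].
After inserting 5: P = [[2, 3, 5], [4, 6]].
After inserting 1: P = [[1, 3, 5], [2, 6], [4]].
After inserting 7: P = [[1, 3, 5, 7], [2, 6], [4]].

The final insertion tableau P = [[1, 3, 5, 7], [2, 6], [4]] has shape [4, 2, 1].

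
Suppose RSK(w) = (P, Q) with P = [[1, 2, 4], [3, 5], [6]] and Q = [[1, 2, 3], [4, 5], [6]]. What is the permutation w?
1 3 6 2 5 4

Reverse RSK: for i = n, n-1, ..., 1, locate i in Q, remove the corresponding corner cell from P, and reverse-bump its entry up through P; the value ejected from row 1 is w(i).

So w = 1 3 6 2 5 4.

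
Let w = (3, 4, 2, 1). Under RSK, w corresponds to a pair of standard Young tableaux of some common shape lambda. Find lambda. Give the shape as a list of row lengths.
[2, 1, 1]

Row-insert each entry into an empty tableau.

After inserting 3: P = [[3]].
After inserting 4: P = [[3, 4]].
After inserting 2: P = [[2, 4], [3]].
After inserting 1: P = [[1, 4], [2], [3]].

The final insertion tableau P = [[1, 4], [2], [3]] has shape [2, 1, 1].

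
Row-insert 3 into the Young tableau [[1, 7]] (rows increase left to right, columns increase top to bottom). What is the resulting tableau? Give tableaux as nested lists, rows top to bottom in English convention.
In row 1, 3 replaces 7 (the leftmost entry greater than 3); 7 is bumped to row 2. 7 starts a new row 2. The new tableau is [[1, 3], [7]].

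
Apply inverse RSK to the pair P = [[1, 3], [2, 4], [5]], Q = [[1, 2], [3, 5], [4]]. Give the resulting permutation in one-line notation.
2 5 4 1 3

Reverse the RSK construction: for i from n down to 1, find the cell of Q containing i, remove the entry at that cell from P, and reverse-bump it up through P; the value ejected from row 1 is w(i).

Step i=5: Q has 5 at row 2, column 2; remove 4 from row 2 of P and reverse-bump: 4 enters row 1 and ejects 3. So w(5) = 3. P is now [[1, 4], [2], [5]].
Step i=4: Q has 4 at row 3, column 1; remove 5 from row 3 of P and reverse-bump: 5 enters row 2 and ejects 2; 2 enters row 1 and ejects 1. So w(4) = 1. P is now [[2, 4], [5]].
Step i=3: Q has 3 at row 2, column 1; remove 5 from row 2 of P and reverse-bump: 5 enters row 1 and ejects 4. So w(3) = 4. P is now [[2, 5]].
Step i=2: Q has 2 at row 1, column 2; remove that cell from P, ejecting 5. So w(2) = 5. P is now [[2]].
Step i=1: Q has 1 at row 1, column 1; remove that cell from P, ejecting 2. So w(1) = 2. P is now [].

So w = 2 5 4 1 3.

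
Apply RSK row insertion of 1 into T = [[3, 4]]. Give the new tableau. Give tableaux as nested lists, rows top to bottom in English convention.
[[1, 4], [3]]

In row 1, 1 replaces 3 (the leftmost entry greater than 1); 3 is bumped to row 2. 3 starts a new row 2. The new tableau is [[1, 4], [3]].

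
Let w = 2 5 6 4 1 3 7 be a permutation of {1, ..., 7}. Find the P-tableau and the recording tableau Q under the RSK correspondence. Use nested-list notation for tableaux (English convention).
P = [[1, 3, 6, 7], [2, 4], [5]], Q = [[1, 2, 3, 7], [4, 6], [5]]

Insert each entry of the permutation into P by Schensted row insertion, recording in Q the position of each new cell.

Insert 2: appended to row 1. P = [[2]], Q = [[1]].
Insert 5: appended to row 1. P = [[2, 5]], Q = [[1, 2]].
Insert 6: appended to row 1. P = [[2, 5, 6]], Q = [[1, 2, 3]].
Insert 4: 4 bumps 5 from row 1; 5 starts row 2. P = [[2, 4, 6], [5]], Q = [[1, 2, 3], [4]].
Insert 1: 1 bumps 2 from row 1; 2 bumps 5 from row 2; 5 starts row 3. P = [[1, 4, 6], [2], [5]], Q = [[1, 2, 3], [4], [5]].
Insert 3: 3 bumps 4 from row 1; 4 appends to row 2. P = [[1, 3, 6], [2, 4], [5]], Q = [[1, 2, 3], [4, 6], [5]].
Insert 7: appended to row 1. P = [[1, 3, 6, 7], [2, 4], [5]], Q = [[1, 2, 3, 7], [4, 6], [5]].

So P = [[1, 3, 6, 7], [2, 4], [5]], Q = [[1, 2, 3, 7], [4, 6], [5]].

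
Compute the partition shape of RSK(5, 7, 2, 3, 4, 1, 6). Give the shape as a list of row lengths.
[4, 2, 1]

RSK row insertion gives P = [[1, 3, 4, 6], [2, 7], [5]], which has shape [4, 2, 1].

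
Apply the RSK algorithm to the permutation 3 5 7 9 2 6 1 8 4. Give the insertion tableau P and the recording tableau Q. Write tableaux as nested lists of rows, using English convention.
P = [[1, 4, 6, 8], [2, 5, 9], [3, 7]], Q = [[1, 2, 3, 4], [5, 6, 8], [7, 9]]

Insert each entry of the permutation into P by Schensted row insertion, recording in Q the position of each new cell.

Insert 3: appended to row 1. P = [[3]], Q = [[1]].
Insert 5: appended to row 1. P = [[3, 5]], Q = [[1, 2]].
Insert 7: appended to row 1. P = [[3, 5, 7]], Q = [[1, 2, 3]].
Insert 9: appended to row 1. P = [[3, 5, 7, 9]], Q = [[1, 2, 3, 4]].
Insert 2: 2 bumps 3 from row 1; 3 starts row 2. P = [[2, 5, 7, 9], [3]], Q = [[1, 2, 3, 4], [5]].
Insert 6: 6 bumps 7 from row 1; 7 appends to row 2. P = [[2, 5, 6, 9], [3, 7]], Q = [[1, 2, 3, 4], [5, 6]].
Insert 1: 1 bumps 2 from row 1; 2 bumps 3 from row 2; 3 starts row 3. P = [[1, 5, 6, 9], [2, 7], [3]], Q = [[1, 2, 3, 4], [5, 6], [7]].
Insert 8: 8 bumps 9 from row 1; 9 appends to row 2. P = [[1, 5, 6, 8], [2, 7, 9], [3]], Q = [[1, 2, 3, 4], [5, 6, 8], [7]].
Insert 4: 4 bumps 5 from row 1; 5 bumps 7 from row 2; 7 appends to row 3. P = [[1, 4, 6, 8], [2, 5, 9], [3, 7]], Q = [[1, 2, 3, 4], [5, 6, 8], [7, 9]].

So P = [[1, 4, 6, 8], [2, 5, 9], [3, 7]], Q = [[1, 2, 3, 4], [5, 6, 8], [7, 9]].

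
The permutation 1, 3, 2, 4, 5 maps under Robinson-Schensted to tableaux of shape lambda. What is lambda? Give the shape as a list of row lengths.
Row-insert each entry into an empty tableau.

After inserting 1: P = [[1]].
After inserting 3: P = [[1, 3]].
After inserting 2: P = [[1, 2], [3]].
After inserting 4: P = [[1, 2, 4], [3]].
After inserting 5: P = [[1, 2, 4, 5], [3]].

The final insertion tableau P = [[1, 2, 4, 5], [3]] has shape [4, 1].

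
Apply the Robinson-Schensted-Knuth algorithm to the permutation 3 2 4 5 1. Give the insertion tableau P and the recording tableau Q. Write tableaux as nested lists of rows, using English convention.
P = [[1, 4, 5], [2], [3]], Q = [[1, 3, 4], [2], [5]]

Insert each entry of the permutation into P by Schensted row insertion, recording in Q the position of each new cell.

After inserting 3: P = [[3]].
After inserting 2: P = [[2], [3]].
After inserting 4: P = [[2, 4], [3]].
After inserting 5: P = [[2, 4, 5], [3]].
After inserting 1: P = [[1, 4, 5], [2], [3]].

So P = [[1, 4, 5], [2], [3]], Q = [[1, 3, 4], [2], [5]].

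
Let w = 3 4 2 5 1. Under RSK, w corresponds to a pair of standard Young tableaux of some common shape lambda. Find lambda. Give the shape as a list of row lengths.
[3, 1, 1]

Row-insert each entry into an empty tableau.

After inserting 3: P = [[3]].
After inserting 4: P = [[3, 4]].
After inserting 2: P = [[2, 4], [3]].
After inserting 5: P = [[2, 4, 5], [3]].
After inserting 1: P = [[1, 4, 5], [2], [3]].

The final insertion tableau P = [[1, 4, 5], [2], [3]] has shape [3, 1, 1].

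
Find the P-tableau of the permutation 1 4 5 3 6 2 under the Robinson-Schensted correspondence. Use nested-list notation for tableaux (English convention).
Insert 1: appended to row 1. P = [[1]].
Insert 4: appended to row 1. P = [[1, 4]].
Insert 5: appended to row 1. P = [[1, 4, 5]].
Insert 3: 3 bumps 4 from row 1; 4 starts row 2. P = [[1, 3, 5], [4]].
Insert 6: appended to row 1. P = [[1, 3, 5, 6], [4]].
Insert 2: 2 bumps 3 from row 1; 3 bumps 4 from row 2; 4 starts row 3. P = [[1, 2, 5, 6], [3], [4]].

So P = [[1, 2, 5, 6], [3], [4]].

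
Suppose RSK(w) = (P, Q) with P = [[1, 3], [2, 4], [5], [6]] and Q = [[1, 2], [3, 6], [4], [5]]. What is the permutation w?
Reverse RSK: for i = n, n-1, ..., 1, locate i in Q, remove the corresponding corner cell from P, and reverse-bump its entry up through P; the value ejected from row 1 is w(i).

So w = 2 6 5 4 1 3.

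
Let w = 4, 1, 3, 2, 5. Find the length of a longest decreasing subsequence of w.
3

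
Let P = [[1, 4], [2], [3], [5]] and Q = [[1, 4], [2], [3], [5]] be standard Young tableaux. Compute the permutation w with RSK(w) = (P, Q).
Reverse the RSK construction: for i from n down to 1, find the cell of Q containing i, remove the entry at that cell from P, and reverse-bump it up through P; the value ejected from row 1 is w(i).

Step i=5: Q has 5 at row 4, column 1; remove 5 from row 4 of P and reverse-bump: 5 enters row 3 and ejects 3; 3 enters row 2 and ejects 2; 2 enters row 1 and ejects 1. So w(5) = 1. P is now [[2, 4], [3], [5]].
Step i=4: Q has 4 at row 1, column 2; remove that cell from P, ejecting 4. So w(4) = 4. P is now [[2], [3], [5]].
Step i=3: Q has 3 at row 3, column 1; remove 5 from row 3 of P and reverse-bump: 5 enters row 2 and ejects 3; 3 enters row 1 and ejects 2. So w(3) = 2. P is now [[3], [5]].
Step i=2: Q has 2 at row 2, column 1; remove 5 from row 2 of P and reverse-bump: 5 enters row 1 and ejects 3. So w(2) = 3. P is now [[5]].
Step i=1: Q has 1 at row 1, column 1; remove that cell from P, ejecting 5. So w(1) = 5. P is now [].

So w = 5 3 2 4 1.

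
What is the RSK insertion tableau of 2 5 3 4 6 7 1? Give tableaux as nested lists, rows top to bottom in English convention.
Insert 2: appended to row 1. P = [[2]].
Insert 5: appended to row 1. P = [[2, 5]].
Insert 3: 3 bumps 5 from row 1; 5 starts row 2. P = [[2, 3], [5]].
Insert 4: appended to row 1. P = [[2, 3, 4], [5]].
Insert 6: appended to row 1. P = [[2, 3, 4, 6], [5]].
Insert 7: appended to row 1. P = [[2, 3, 4, 6, 7], [5]].
Insert 1: 1 bumps 2 from row 1; 2 bumps 5 from row 2; 5 starts row 3. P = [[1, 3, 4, 6, 7], [2], [5]].

So P = [[1, 3, 4, 6, 7], [2], [5]].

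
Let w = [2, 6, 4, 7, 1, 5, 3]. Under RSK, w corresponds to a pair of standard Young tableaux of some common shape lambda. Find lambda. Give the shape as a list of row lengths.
Row-insert each entry into an empty tableau.

After inserting 2: P = [[2]].
After inserting 6: P = [[2, 6]].
After inserting 4: P = [[2, 4], [6]].
After inserting 7: P = [[2, 4, 7], [6]].
After inserting 1: P = [[1, 4, 7], [2], [6]].
After inserting 5: P = [[1, 4, 5], [2, 7], [6]].
After inserting 3: P = [[1, 3, 5], [2, 4], [6, 7]].

The final insertion tableau P = [[1, 3, 5], [2, 4], [6, 7]] has shape [3, 2, 2].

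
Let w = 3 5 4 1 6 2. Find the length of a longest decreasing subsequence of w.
3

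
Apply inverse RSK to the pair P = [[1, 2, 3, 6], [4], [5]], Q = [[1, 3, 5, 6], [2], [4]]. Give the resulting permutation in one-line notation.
Reverse the RSK construction: for i from n down to 1, find the cell of Q containing i, remove the entry at that cell from P, and reverse-bump it up through P; the value ejected from row 1 is w(i).

Step i=6: Q has 6 at row 1, column 4; remove that cell from P, ejecting 6. So w(6) = 6. P is now [[1, 2, 3], [4], [5]].
Step i=5: Q has 5 at row 1, column 3; remove that cell from P, ejecting 3. So w(5) = 3. P is now [[1, 2], [4], [5]].
Step i=4: Q has 4 at row 3, column 1; remove 5 from row 3 of P and reverse-bump: 5 enters row 2 and ejects 4; 4 enters row 1 and ejects 2. So w(4) = 2. P is now [[1, 4], [5]].
Step i=3: Q has 3 at row 1, column 2; remove that cell from P, ejecting 4. So w(3) = 4. P is now [[1], [5]].
Step i=2: Q has 2 at row 2, column 1; remove 5 from row 2 of P and reverse-bump: 5 enters row 1 and ejects 1. So w(2) = 1. P is now [[5]].
Step i=1: Q has 1 at row 1, column 1; remove that cell from P, ejecting 5. So w(1) = 5. P is now [].

So w = 5 1 4 2 3 6.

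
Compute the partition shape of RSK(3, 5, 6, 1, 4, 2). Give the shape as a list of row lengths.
Row-insert each entry into an empty tableau.

After inserting 3: P = [[3]].
After inserting 5: P = [[3, 5]].
After inserting 6: P = [[3, 5, 6]].
After inserting 1: P = [[1, 5, 6], [3]].
After inserting 4: P = [[1, 4, 6], [3, 5]].
After inserting 2: P = [[1, 2, 6], [3, 4], [5]].

The final insertion tableau P = [[1, 2, 6], [3, 4], [5]] has shape [3, 2, 1].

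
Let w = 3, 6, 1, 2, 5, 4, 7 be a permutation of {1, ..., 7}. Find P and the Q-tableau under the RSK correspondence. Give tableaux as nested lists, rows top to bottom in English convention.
Insert each entry of the permutation into P by Schensted row insertion, recording in Q the position of each new cell.

Insert 3: appended to row 1. P = [[3]], Q = [[1]].
Insert 6: appended to row 1. P = [[3, 6]], Q = [[1, 2]].
Insert 1: 1 bumps 3 from row 1; 3 starts row 2. P = [[1, 6], [3]], Q = [[1, 2], [3]].
Insert 2: 2 bumps 6 from row 1; 6 appends to row 2. P = [[1, 2], [3, 6]], Q = [[1, 2], [3, 4]].
Insert 5: appended to row 1. P = [[1, 2, 5], [3, 6]], Q = [[1, 2, 5], [3, 4]].
Insert 4: 4 bumps 5 from row 1; 5 bumps 6 from row 2; 6 starts row 3. P = [[1, 2, 4], [3, 5], [6]], Q = [[1, 2, 5], [3, 4], [6]].
Insert 7: appended to row 1. P = [[1, 2, 4, 7], [3, 5], [6]], Q = [[1, 2, 5, 7], [3, 4], [6]].

So P = [[1, 2, 4, 7], [3, 5], [6]], Q = [[1, 2, 5, 7], [3, 4], [6]].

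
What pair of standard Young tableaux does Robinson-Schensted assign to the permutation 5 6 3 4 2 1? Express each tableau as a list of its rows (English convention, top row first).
Insert each entry of the permutation into P by Schensted row insertion, recording in Q the position of each new cell.

Insert 5: appended to row 1. P = [[5]].
Insert 6: appended to row 1. P = [[5, 6]].
Insert 3: 3 bumps 5 from row 1; 5 starts row 2. P = [[3, 6], [5]].
Insert 4: 4 bumps 6 from row 1; 6 appends to row 2. P = [[3, 4], [5, 6]].
Insert 2: 2 bumps 3 from row 1; 3 bumps 5 from row 2; 5 starts row 3. P = [[2, 4], [3, 6], [5]].
Insert 1: 1 bumps 2 from row 1; 2 bumps 3 from row 2; 3 bumps 5 from row 3; 5 starts row 4. P = [[1, 4], [2, 6], [3], [5]].

So P = [[1, 4], [2, 6], [3], [5]], Q = [[1, 2], [3, 4], [5], [6]].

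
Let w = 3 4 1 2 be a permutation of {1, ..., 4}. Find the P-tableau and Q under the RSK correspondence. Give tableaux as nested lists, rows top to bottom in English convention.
P = [[1, 2], [3, 4]], Q = [[1, 2], [3, 4]]

Insert each entry of the permutation into P by Schensted row insertion, recording in Q the position of each new cell.

Insert 3: appended to row 1. P = [[3]].
Insert 4: appended to row 1. P = [[3, 4]].
Insert 1: 1 bumps 3 from row 1; 3 starts row 2. P = [[1, 4], [3]].
Insert 2: 2 bumps 4 from row 1; 4 appends to row 2. P = [[1, 2], [3, 4]].

So P = [[1, 2], [3, 4]], Q = [[1, 2], [3, 4]].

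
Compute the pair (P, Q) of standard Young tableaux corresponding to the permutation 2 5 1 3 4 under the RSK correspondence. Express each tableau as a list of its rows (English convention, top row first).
Insert each entry of the permutation into P by Schensted row insertion, recording in Q the position of each new cell.

Insert 2: appended to row 1. P = [[2]], Q = [[1]].
Insert 5: appended to row 1. P = [[2, 5]], Q = [[1, 2]].
Insert 1: 1 bumps 2 from row 1; 2 starts row 2. P = [[1, 5], [2]], Q = [[1, 2], [3]].
Insert 3: 3 bumps 5 from row 1; 5 appends to row 2. P = [[1, 3], [2, 5]], Q = [[1, 2], [3, 4]].
Insert 4: appended to row 1. P = [[1, 3, 4], [2, 5]], Q = [[1, 2, 5], [3, 4]].

So P = [[1, 3, 4], [2, 5]], Q = [[1, 2, 5], [3, 4]].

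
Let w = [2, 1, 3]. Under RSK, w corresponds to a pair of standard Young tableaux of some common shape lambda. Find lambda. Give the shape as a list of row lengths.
Row-insert each entry into an empty tableau.

After inserting 2: P = [[2]].
After inserting 1: P = [[1], [2]].
After inserting 3: P = [[1, 3], [2]].

The final insertion tableau P = [[1, 3], [2]] has shape [2, 1].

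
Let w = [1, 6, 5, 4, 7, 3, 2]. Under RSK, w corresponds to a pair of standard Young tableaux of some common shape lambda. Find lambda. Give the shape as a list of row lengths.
[3, 1, 1, 1, 1]

Row-insert each entry into an empty tableau.

After inserting 1: P = [[1]].
After inserting 6: P = [[1, 6]].
After inserting 5: P = [[1, 5], [6]].
After inserting 4: P = [[1, 4], [5], [6]].
After inserting 7: P = [[1, 4, 7], [5], [6]].
After inserting 3: P = [[1, 3, 7], [4], [5], [6]].
After inserting 2: P = [[1, 2, 7], [3], [4], [5], [6]].

The final insertion tableau P = [[1, 2, 7], [3], [4], [5], [6]] has shape [3, 1, 1, 1, 1].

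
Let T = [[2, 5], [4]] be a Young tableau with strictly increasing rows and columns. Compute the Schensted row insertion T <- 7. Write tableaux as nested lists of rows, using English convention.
7 is larger than every entry of row 1, so it is appended to row 1. The new tableau is [[2, 5, 7], [4]].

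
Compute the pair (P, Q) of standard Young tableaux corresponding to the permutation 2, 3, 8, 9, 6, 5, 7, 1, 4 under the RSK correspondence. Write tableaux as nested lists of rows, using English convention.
P = [[1, 3, 4, 7], [2, 5], [6, 9], [8]], Q = [[1, 2, 3, 4], [5, 7], [6, 9], [8]]

Insert each entry of the permutation into P by Schensted row insertion, recording in Q the position of each new cell.

Insert 2: appended to row 1. P = [[2]].
Insert 3: appended to row 1. P = [[2, 3]].
Insert 8: appended to row 1. P = [[2, 3, 8]].
Insert 9: appended to row 1. P = [[2, 3, 8, 9]].
Insert 6: 6 bumps 8 from row 1; 8 starts row 2. P = [[2, 3, 6, 9], [8]].
Insert 5: 5 bumps 6 from row 1; 6 bumps 8 from row 2; 8 starts row 3. P = [[2, 3, 5, 9], [6], [8]].
Insert 7: 7 bumps 9 from row 1; 9 appends to row 2. P = [[2, 3, 5, 7], [6, 9], [8]].
Insert 1: 1 bumps 2 from row 1; 2 bumps 6 from row 2; 6 bumps 8 from row 3; 8 starts row 4. P = [[1, 3, 5, 7], [2, 9], [6], [8]].
Insert 4: 4 bumps 5 from row 1; 5 bumps 9 from row 2; 9 appends to row 3. P = [[1, 3, 4, 7], [2, 5], [6, 9], [8]].

So P = [[1, 3, 4, 7], [2, 5], [6, 9], [8]], Q = [[1, 2, 3, 4], [5, 7], [6, 9], [8]].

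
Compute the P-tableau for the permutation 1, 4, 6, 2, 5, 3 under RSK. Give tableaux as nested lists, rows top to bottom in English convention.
P = [[1, 2, 3], [4, 5], [6]]

Insert 1: appended to row 1. P = [[1]].
Insert 4: appended to row 1. P = [[1, 4]].
Insert 6: appended to row 1. P = [[1, 4, 6]].
Insert 2: 2 bumps 4 from row 1; 4 starts row 2. P = [[1, 2, 6], [4]].
Insert 5: 5 bumps 6 from row 1; 6 appends to row 2. P = [[1, 2, 5], [4, 6]].
Insert 3: 3 bumps 5 from row 1; 5 bumps 6 from row 2; 6 starts row 3. P = [[1, 2, 3], [4, 5], [6]].

So P = [[1, 2, 3], [4, 5], [6]].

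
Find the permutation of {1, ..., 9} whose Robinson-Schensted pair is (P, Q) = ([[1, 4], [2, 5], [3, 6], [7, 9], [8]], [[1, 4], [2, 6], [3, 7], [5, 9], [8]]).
8 7 3 9 2 6 5 1 4

Reverse the RSK construction: for i from n down to 1, find the cell of Q containing i, remove the entry at that cell from P, and reverse-bump it up through P; the value ejected from row 1 is w(i).

Step i=9: Q has 9 at row 4, column 2; remove 9 from row 4 of P and reverse-bump: 9 enters row 3 and ejects 6; 6 enters row 2 and ejects 5; 5 enters row 1 and ejects 4. So w(9) = 4. P is now [[1, 5], [2, 6], [3, 9], [7], [8]].
Step i=8: Q has 8 at row 5, column 1; remove 8 from row 5 of P and reverse-bump: 8 enters row 4 and ejects 7; 7 enters row 3 and ejects 3; 3 enters row 2 and ejects 2; 2 enters row 1 and ejects 1. So w(8) = 1. P is now [[2, 5], [3, 6], [7, 9], [8]].
Step i=7: Q has 7 at row 3, column 2; remove 9 from row 3 of P and reverse-bump: 9 enters row 2 and ejects 6; 6 enters row 1 and ejects 5. So w(7) = 5. P is now [[2, 6], [3, 9], [7], [8]].
Step i=6: Q has 6 at row 2, column 2; remove 9 from row 2 of P and reverse-bump: 9 enters row 1 and ejects 6. So w(6) = 6. P is now [[2, 9], [3], [7], [8]].
Step i=5: Q has 5 at row 4, column 1; remove 8 from row 4 of P and reverse-bump: 8 enters row 3 and ejects 7; 7 enters row 2 and ejects 3; 3 enters row 1 and ejects 2. So w(5) = 2. P is now [[3, 9], [7], [8]].
Step i=4: Q has 4 at row 1, column 2; remove that cell from P, ejecting 9. So w(4) = 9. P is now [[3], [7], [8]].
Step i=3: Q has 3 at row 3, column 1; remove 8 from row 3 of P and reverse-bump: 8 enters row 2 and ejects 7; 7 enters row 1 and ejects 3. So w(3) = 3. P is now [[7], [8]].
Step i=2: Q has 2 at row 2, column 1; remove 8 from row 2 of P and reverse-bump: 8 enters row 1 and ejects 7. So w(2) = 7. P is now [[8]].
Step i=1: Q has 1 at row 1, column 1; remove that cell from P, ejecting 8. So w(1) = 8. P is now [].

So w = 8 7 3 9 2 6 5 1 4.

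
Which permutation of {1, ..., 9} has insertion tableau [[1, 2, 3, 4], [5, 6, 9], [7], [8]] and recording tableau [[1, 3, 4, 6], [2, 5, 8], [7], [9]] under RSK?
5 1 2 8 7 9 3 6 4

Reverse RSK: for i = n, n-1, ..., 1, locate i in Q, remove the corresponding corner cell from P, and reverse-bump its entry up through P; the value ejected from row 1 is w(i).

So w = 5 1 2 8 7 9 3 6 4.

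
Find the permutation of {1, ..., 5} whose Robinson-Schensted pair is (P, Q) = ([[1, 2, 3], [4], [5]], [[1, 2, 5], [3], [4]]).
Reverse the RSK construction: for i from n down to 1, find the cell of Q containing i, remove the entry at that cell from P, and reverse-bump it up through P; the value ejected from row 1 is w(i).

Step i=5: Q has 5 at row 1, column 3; remove that cell from P, ejecting 3. So w(5) = 3. P is now [[1, 2], [4], [5]].
Step i=4: Q has 4 at row 3, column 1; remove 5 from row 3 of P and reverse-bump: 5 enters row 2 and ejects 4; 4 enters row 1 and ejects 2. So w(4) = 2. P is now [[1, 4], [5]].
Step i=3: Q has 3 at row 2, column 1; remove 5 from row 2 of P and reverse-bump: 5 enters row 1 and ejects 4. So w(3) = 4. P is now [[1, 5]].
Step i=2: Q has 2 at row 1, column 2; remove that cell from P, ejecting 5. So w(2) = 5. P is now [[1]].
Step i=1: Q has 1 at row 1, column 1; remove that cell from P, ejecting 1. So w(1) = 1. P is now [].

So w = 1 5 4 2 3.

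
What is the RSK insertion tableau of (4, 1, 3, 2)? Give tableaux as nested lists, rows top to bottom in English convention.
Insert 4: appended to row 1. P = [[4]].
Insert 1: 1 bumps 4 from row 1; 4 starts row 2. P = [[1], [4]].
Insert 3: appended to row 1. P = [[1, 3], [4]].
Insert 2: 2 bumps 3 from row 1; 3 bumps 4 from row 2; 4 starts row 3. P = [[1, 2], [3], [4]].

So P = [[1, 2], [3], [4]].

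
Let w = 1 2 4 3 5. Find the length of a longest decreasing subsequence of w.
2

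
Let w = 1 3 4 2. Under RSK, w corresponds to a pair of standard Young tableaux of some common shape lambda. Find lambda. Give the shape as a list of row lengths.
[3, 1]

RSK row insertion gives P = [[1, 2, 4], [3]], which has shape [3, 1].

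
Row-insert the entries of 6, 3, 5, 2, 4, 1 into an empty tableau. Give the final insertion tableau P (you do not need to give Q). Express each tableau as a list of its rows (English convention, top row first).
P = [[1, 4], [2, 5], [3], [6]]

Insert 6: appended to row 1. P = [[6]].
Insert 3: 3 bumps 6 from row 1; 6 starts row 2. P = [[3], [6]].
Insert 5: appended to row 1. P = [[3, 5], [6]].
Insert 2: 2 bumps 3 from row 1; 3 bumps 6 from row 2; 6 starts row 3. P = [[2, 5], [3], [6]].
Insert 4: 4 bumps 5 from row 1; 5 appends to row 2. P = [[2, 4], [3, 5], [6]].
Insert 1: 1 bumps 2 from row 1; 2 bumps 3 from row 2; 3 bumps 6 from row 3; 6 starts row 4. P = [[1, 4], [2, 5], [3], [6]].

So P = [[1, 4], [2, 5], [3], [6]].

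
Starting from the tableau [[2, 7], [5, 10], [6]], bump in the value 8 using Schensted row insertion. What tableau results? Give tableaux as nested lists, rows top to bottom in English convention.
[[2, 7, 8], [5, 10], [6]]

8 is larger than every entry of row 1, so it is appended to row 1. The new tableau is [[2, 7, 8], [5, 10], [6]].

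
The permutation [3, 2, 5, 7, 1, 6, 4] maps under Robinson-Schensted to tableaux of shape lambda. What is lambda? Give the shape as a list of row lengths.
Row-insert each entry into an empty tableau.

After inserting 3: P = [[3]].
After inserting 2: P = [[2], [3]].
After inserting 5: P = [[2, 5], [3]].
After inserting 7: P = [[2, 5, 7], [3]].
After inserting 1: P = [[1, 5, 7], [2], [3]].
After inserting 6: P = [[1, 5, 6], [2, 7], [3]].
After inserting 4: P = [[1, 4, 6], [2, 5], [3, 7]].

The final insertion tableau P = [[1, 4, 6], [2, 5], [3, 7]] has shape [3, 2, 2].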